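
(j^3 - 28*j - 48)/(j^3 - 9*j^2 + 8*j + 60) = (j + 4)/(j - 5)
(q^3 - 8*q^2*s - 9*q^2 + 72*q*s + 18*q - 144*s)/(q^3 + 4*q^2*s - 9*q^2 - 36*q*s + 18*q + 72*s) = (q - 8*s)/(q + 4*s)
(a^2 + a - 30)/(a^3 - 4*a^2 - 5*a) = (a + 6)/(a*(a + 1))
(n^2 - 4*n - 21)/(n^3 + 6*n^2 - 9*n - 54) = (n - 7)/(n^2 + 3*n - 18)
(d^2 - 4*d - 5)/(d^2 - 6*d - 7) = (d - 5)/(d - 7)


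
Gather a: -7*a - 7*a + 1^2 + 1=2 - 14*a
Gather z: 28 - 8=20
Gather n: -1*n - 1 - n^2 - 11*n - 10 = -n^2 - 12*n - 11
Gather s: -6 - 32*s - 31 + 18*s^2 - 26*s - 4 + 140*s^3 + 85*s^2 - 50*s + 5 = 140*s^3 + 103*s^2 - 108*s - 36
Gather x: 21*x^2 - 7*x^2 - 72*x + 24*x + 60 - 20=14*x^2 - 48*x + 40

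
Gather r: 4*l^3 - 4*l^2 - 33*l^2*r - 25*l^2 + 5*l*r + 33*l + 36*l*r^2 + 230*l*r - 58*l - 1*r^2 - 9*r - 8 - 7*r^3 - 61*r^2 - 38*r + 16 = 4*l^3 - 29*l^2 - 25*l - 7*r^3 + r^2*(36*l - 62) + r*(-33*l^2 + 235*l - 47) + 8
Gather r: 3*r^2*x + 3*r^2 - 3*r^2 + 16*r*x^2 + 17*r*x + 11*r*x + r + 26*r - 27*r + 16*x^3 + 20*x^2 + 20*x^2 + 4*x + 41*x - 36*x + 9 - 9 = 3*r^2*x + r*(16*x^2 + 28*x) + 16*x^3 + 40*x^2 + 9*x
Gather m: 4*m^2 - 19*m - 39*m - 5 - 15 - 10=4*m^2 - 58*m - 30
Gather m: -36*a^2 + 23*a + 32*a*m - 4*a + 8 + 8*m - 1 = -36*a^2 + 19*a + m*(32*a + 8) + 7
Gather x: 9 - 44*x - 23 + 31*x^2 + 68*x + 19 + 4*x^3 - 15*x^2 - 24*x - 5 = 4*x^3 + 16*x^2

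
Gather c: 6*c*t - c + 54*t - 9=c*(6*t - 1) + 54*t - 9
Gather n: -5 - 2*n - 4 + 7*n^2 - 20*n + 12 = 7*n^2 - 22*n + 3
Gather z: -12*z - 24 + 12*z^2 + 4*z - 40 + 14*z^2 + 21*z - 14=26*z^2 + 13*z - 78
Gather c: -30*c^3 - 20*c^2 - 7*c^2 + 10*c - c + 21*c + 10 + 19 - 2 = -30*c^3 - 27*c^2 + 30*c + 27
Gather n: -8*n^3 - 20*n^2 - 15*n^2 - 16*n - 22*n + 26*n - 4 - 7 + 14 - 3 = -8*n^3 - 35*n^2 - 12*n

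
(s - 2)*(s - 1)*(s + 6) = s^3 + 3*s^2 - 16*s + 12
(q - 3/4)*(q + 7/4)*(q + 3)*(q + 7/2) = q^4 + 15*q^3/2 + 251*q^2/16 + 63*q/32 - 441/32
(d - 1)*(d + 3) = d^2 + 2*d - 3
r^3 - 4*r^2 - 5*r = r*(r - 5)*(r + 1)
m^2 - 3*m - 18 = (m - 6)*(m + 3)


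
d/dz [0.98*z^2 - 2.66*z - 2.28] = 1.96*z - 2.66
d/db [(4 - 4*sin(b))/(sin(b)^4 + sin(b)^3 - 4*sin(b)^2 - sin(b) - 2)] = 4*(3*sin(b)^4 - 2*sin(b)^3 - 7*sin(b)^2 + 8*sin(b) + 3)*cos(b)/(sin(b)^4 + sin(b)^3 - 4*sin(b)^2 - sin(b) - 2)^2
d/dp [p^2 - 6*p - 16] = 2*p - 6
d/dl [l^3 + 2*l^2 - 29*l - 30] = 3*l^2 + 4*l - 29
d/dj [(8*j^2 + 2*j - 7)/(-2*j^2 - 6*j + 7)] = 4*(-11*j^2 + 21*j - 7)/(4*j^4 + 24*j^3 + 8*j^2 - 84*j + 49)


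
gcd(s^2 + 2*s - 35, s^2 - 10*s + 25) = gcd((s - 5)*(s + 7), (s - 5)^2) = s - 5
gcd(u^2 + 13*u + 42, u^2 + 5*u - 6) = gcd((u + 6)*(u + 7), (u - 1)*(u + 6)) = u + 6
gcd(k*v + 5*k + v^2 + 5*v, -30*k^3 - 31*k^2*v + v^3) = k + v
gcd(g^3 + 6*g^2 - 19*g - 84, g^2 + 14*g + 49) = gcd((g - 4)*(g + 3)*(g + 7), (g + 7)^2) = g + 7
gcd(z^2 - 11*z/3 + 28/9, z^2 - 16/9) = z - 4/3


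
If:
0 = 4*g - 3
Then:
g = 3/4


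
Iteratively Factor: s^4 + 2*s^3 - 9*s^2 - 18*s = (s + 3)*(s^3 - s^2 - 6*s) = (s - 3)*(s + 3)*(s^2 + 2*s) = s*(s - 3)*(s + 3)*(s + 2)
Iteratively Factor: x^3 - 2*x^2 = (x)*(x^2 - 2*x) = x*(x - 2)*(x)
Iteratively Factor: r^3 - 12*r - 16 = (r - 4)*(r^2 + 4*r + 4) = (r - 4)*(r + 2)*(r + 2)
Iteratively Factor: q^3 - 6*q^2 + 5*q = (q - 1)*(q^2 - 5*q) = q*(q - 1)*(q - 5)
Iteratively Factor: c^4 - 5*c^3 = (c - 5)*(c^3) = c*(c - 5)*(c^2) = c^2*(c - 5)*(c)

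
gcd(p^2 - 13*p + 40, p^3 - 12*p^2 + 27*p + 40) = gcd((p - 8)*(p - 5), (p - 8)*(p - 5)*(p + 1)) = p^2 - 13*p + 40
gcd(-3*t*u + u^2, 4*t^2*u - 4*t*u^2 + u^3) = u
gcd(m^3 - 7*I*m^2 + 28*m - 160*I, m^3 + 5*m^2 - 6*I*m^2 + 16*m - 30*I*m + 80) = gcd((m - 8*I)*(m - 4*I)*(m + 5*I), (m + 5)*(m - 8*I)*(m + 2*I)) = m - 8*I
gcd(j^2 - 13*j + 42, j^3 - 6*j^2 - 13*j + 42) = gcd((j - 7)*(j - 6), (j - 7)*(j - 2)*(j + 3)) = j - 7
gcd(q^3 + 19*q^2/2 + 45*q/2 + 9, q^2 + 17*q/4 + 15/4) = q + 3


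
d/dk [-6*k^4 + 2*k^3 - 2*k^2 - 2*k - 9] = -24*k^3 + 6*k^2 - 4*k - 2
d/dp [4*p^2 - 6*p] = 8*p - 6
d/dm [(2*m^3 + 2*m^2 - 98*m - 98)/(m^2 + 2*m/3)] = 6*(3*m^4 + 4*m^3 + 149*m^2 + 294*m + 98)/(m^2*(9*m^2 + 12*m + 4))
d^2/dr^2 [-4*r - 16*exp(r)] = -16*exp(r)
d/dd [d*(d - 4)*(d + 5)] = 3*d^2 + 2*d - 20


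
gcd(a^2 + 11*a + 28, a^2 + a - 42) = a + 7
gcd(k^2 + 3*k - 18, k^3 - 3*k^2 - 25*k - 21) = 1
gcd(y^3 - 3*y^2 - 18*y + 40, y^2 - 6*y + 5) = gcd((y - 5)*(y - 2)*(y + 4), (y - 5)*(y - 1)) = y - 5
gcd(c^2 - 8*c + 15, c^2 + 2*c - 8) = 1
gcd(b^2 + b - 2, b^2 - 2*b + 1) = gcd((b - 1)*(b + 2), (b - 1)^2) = b - 1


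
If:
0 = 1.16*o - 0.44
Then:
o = 0.38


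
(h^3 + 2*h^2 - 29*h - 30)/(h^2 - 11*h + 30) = (h^2 + 7*h + 6)/(h - 6)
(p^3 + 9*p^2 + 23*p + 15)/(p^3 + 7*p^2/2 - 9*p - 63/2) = 2*(p^2 + 6*p + 5)/(2*p^2 + p - 21)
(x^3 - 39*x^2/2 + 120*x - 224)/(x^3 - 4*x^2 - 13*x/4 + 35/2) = 2*(x^2 - 16*x + 64)/(2*x^2 - x - 10)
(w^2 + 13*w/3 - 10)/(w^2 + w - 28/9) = 3*(3*w^2 + 13*w - 30)/(9*w^2 + 9*w - 28)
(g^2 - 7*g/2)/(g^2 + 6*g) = (g - 7/2)/(g + 6)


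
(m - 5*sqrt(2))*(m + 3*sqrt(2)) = m^2 - 2*sqrt(2)*m - 30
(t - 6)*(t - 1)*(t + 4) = t^3 - 3*t^2 - 22*t + 24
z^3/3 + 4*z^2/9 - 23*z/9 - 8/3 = (z/3 + 1)*(z - 8/3)*(z + 1)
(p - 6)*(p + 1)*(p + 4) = p^3 - p^2 - 26*p - 24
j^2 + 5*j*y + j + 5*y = (j + 1)*(j + 5*y)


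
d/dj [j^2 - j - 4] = 2*j - 1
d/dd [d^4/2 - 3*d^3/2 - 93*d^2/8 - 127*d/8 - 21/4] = 2*d^3 - 9*d^2/2 - 93*d/4 - 127/8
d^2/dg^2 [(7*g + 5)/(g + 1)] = -4/(g + 1)^3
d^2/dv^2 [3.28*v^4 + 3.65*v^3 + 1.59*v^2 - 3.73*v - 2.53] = 39.36*v^2 + 21.9*v + 3.18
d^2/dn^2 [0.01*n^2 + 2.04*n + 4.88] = 0.0200000000000000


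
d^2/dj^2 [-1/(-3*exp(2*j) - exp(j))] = (-(3*exp(j) + 1)*(12*exp(j) + 1) + 2*(6*exp(j) + 1)^2)*exp(-j)/(3*exp(j) + 1)^3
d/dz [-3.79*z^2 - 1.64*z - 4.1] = -7.58*z - 1.64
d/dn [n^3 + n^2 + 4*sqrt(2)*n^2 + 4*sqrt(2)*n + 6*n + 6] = 3*n^2 + 2*n + 8*sqrt(2)*n + 4*sqrt(2) + 6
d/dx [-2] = 0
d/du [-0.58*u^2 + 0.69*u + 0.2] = 0.69 - 1.16*u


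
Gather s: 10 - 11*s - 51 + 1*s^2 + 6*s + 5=s^2 - 5*s - 36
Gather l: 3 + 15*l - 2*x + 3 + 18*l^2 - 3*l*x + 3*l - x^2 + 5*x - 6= 18*l^2 + l*(18 - 3*x) - x^2 + 3*x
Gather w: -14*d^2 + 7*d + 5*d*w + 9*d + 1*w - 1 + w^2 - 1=-14*d^2 + 16*d + w^2 + w*(5*d + 1) - 2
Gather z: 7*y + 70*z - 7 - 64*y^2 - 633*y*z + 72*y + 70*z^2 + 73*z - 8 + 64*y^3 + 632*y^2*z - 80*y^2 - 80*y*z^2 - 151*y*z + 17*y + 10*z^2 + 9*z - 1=64*y^3 - 144*y^2 + 96*y + z^2*(80 - 80*y) + z*(632*y^2 - 784*y + 152) - 16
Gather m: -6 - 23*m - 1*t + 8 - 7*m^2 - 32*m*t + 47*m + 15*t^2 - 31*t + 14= -7*m^2 + m*(24 - 32*t) + 15*t^2 - 32*t + 16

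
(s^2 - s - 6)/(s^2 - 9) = (s + 2)/(s + 3)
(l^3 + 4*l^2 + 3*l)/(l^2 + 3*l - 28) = l*(l^2 + 4*l + 3)/(l^2 + 3*l - 28)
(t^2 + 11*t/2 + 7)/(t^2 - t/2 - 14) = (t + 2)/(t - 4)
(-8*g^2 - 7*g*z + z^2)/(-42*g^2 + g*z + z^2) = (-8*g^2 - 7*g*z + z^2)/(-42*g^2 + g*z + z^2)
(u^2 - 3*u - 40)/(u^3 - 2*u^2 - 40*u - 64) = (u + 5)/(u^2 + 6*u + 8)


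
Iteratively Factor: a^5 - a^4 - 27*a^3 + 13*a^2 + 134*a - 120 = (a + 3)*(a^4 - 4*a^3 - 15*a^2 + 58*a - 40) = (a + 3)*(a + 4)*(a^3 - 8*a^2 + 17*a - 10) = (a - 2)*(a + 3)*(a + 4)*(a^2 - 6*a + 5) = (a - 2)*(a - 1)*(a + 3)*(a + 4)*(a - 5)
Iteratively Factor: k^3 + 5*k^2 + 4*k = (k + 4)*(k^2 + k) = (k + 1)*(k + 4)*(k)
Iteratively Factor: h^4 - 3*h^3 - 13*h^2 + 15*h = (h + 3)*(h^3 - 6*h^2 + 5*h) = (h - 1)*(h + 3)*(h^2 - 5*h) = (h - 5)*(h - 1)*(h + 3)*(h)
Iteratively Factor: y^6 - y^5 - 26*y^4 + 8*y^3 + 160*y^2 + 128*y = (y - 4)*(y^5 + 3*y^4 - 14*y^3 - 48*y^2 - 32*y) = (y - 4)*(y + 1)*(y^4 + 2*y^3 - 16*y^2 - 32*y) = (y - 4)^2*(y + 1)*(y^3 + 6*y^2 + 8*y) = (y - 4)^2*(y + 1)*(y + 4)*(y^2 + 2*y) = (y - 4)^2*(y + 1)*(y + 2)*(y + 4)*(y)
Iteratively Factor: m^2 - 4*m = (m - 4)*(m)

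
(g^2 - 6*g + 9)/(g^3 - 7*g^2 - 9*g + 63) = (g - 3)/(g^2 - 4*g - 21)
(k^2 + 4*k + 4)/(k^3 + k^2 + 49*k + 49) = (k^2 + 4*k + 4)/(k^3 + k^2 + 49*k + 49)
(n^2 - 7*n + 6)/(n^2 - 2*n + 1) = (n - 6)/(n - 1)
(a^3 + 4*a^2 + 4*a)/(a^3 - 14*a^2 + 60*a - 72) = a*(a^2 + 4*a + 4)/(a^3 - 14*a^2 + 60*a - 72)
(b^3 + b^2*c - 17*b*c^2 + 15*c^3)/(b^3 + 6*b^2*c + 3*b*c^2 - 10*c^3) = (b - 3*c)/(b + 2*c)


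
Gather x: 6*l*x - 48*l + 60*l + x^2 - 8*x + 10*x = 12*l + x^2 + x*(6*l + 2)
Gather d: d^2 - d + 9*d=d^2 + 8*d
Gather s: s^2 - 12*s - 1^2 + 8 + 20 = s^2 - 12*s + 27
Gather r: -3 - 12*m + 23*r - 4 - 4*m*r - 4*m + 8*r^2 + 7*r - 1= -16*m + 8*r^2 + r*(30 - 4*m) - 8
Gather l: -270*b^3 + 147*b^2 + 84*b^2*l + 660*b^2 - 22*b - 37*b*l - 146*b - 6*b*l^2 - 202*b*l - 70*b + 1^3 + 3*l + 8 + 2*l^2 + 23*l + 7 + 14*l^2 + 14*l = -270*b^3 + 807*b^2 - 238*b + l^2*(16 - 6*b) + l*(84*b^2 - 239*b + 40) + 16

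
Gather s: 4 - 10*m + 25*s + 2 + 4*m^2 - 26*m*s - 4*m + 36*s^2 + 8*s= 4*m^2 - 14*m + 36*s^2 + s*(33 - 26*m) + 6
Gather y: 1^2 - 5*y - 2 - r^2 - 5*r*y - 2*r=-r^2 - 2*r + y*(-5*r - 5) - 1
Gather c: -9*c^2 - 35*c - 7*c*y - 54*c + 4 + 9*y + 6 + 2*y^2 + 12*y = -9*c^2 + c*(-7*y - 89) + 2*y^2 + 21*y + 10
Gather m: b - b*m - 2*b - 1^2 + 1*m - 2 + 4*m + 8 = -b + m*(5 - b) + 5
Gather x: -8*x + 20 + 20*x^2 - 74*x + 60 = 20*x^2 - 82*x + 80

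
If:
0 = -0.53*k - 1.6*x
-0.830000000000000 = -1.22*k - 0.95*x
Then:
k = 0.92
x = -0.30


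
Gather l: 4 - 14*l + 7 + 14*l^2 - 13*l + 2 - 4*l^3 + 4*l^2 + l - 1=-4*l^3 + 18*l^2 - 26*l + 12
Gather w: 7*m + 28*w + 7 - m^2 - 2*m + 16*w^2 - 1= -m^2 + 5*m + 16*w^2 + 28*w + 6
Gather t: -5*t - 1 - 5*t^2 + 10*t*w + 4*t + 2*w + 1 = -5*t^2 + t*(10*w - 1) + 2*w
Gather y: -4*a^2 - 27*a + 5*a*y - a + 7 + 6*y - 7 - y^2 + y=-4*a^2 - 28*a - y^2 + y*(5*a + 7)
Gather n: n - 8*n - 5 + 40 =35 - 7*n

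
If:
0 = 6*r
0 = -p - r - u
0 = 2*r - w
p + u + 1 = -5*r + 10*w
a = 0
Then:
No Solution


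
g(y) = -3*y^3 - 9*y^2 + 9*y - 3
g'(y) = -9*y^2 - 18*y + 9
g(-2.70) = -33.86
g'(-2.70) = -8.01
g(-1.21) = -21.75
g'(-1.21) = 17.60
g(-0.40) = -7.85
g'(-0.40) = 14.76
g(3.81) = -265.27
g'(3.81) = -190.22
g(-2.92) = -31.33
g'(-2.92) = -15.18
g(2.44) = -78.20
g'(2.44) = -88.50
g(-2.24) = -34.60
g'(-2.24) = 4.16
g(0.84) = -3.57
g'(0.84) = -12.47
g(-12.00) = 3777.00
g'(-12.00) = -1071.00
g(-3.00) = -30.00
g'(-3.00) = -18.00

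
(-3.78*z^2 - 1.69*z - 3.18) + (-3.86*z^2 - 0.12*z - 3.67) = -7.64*z^2 - 1.81*z - 6.85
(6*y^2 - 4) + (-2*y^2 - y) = 4*y^2 - y - 4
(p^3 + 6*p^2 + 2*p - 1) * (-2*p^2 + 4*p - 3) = -2*p^5 - 8*p^4 + 17*p^3 - 8*p^2 - 10*p + 3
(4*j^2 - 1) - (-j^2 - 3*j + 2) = 5*j^2 + 3*j - 3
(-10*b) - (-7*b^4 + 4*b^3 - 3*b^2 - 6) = 7*b^4 - 4*b^3 + 3*b^2 - 10*b + 6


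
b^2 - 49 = (b - 7)*(b + 7)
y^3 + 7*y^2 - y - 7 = (y - 1)*(y + 1)*(y + 7)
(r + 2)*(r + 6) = r^2 + 8*r + 12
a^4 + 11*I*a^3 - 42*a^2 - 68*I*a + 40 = (a + 2*I)^3*(a + 5*I)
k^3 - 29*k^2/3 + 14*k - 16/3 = (k - 8)*(k - 1)*(k - 2/3)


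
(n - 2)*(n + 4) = n^2 + 2*n - 8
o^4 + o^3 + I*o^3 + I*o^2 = o^2*(o + 1)*(o + I)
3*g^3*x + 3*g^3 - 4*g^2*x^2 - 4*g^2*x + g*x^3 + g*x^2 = (-3*g + x)*(-g + x)*(g*x + g)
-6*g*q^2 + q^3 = q^2*(-6*g + q)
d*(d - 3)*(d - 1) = d^3 - 4*d^2 + 3*d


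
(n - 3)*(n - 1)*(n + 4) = n^3 - 13*n + 12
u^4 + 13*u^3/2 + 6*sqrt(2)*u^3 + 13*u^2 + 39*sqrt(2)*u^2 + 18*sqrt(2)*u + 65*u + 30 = (u + 1/2)*(u + 6)*(u + sqrt(2))*(u + 5*sqrt(2))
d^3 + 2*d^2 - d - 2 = (d - 1)*(d + 1)*(d + 2)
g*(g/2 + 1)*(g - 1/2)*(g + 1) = g^4/2 + 5*g^3/4 + g^2/4 - g/2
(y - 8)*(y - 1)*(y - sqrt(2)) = y^3 - 9*y^2 - sqrt(2)*y^2 + 8*y + 9*sqrt(2)*y - 8*sqrt(2)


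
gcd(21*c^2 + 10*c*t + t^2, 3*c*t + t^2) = 3*c + t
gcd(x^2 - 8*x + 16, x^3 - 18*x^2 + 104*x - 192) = x - 4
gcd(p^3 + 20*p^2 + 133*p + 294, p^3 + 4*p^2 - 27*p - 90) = p + 6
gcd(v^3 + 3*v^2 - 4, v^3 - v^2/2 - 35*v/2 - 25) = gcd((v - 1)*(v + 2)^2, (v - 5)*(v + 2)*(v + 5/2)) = v + 2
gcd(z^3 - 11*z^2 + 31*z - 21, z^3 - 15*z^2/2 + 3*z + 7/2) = z^2 - 8*z + 7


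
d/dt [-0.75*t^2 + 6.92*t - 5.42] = 6.92 - 1.5*t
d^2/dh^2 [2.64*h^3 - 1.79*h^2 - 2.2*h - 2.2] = 15.84*h - 3.58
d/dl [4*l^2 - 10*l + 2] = 8*l - 10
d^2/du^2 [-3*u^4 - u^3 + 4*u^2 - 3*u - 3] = -36*u^2 - 6*u + 8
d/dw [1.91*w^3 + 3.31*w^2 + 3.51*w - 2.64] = 5.73*w^2 + 6.62*w + 3.51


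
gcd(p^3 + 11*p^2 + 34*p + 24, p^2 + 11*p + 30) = p + 6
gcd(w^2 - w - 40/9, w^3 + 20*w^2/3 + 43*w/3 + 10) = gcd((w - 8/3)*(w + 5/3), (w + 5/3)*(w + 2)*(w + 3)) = w + 5/3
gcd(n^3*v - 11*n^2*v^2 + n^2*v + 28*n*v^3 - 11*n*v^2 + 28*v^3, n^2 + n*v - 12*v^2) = 1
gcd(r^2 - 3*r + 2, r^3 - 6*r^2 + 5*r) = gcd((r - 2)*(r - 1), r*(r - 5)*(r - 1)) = r - 1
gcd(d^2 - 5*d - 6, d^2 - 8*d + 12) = d - 6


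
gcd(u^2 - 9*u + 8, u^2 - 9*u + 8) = u^2 - 9*u + 8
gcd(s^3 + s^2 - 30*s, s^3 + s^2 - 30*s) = s^3 + s^2 - 30*s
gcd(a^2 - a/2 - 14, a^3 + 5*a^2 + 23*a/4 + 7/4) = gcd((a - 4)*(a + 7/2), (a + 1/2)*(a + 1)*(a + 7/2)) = a + 7/2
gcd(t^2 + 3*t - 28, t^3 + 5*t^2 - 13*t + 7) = t + 7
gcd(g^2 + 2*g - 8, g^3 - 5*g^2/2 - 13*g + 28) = g - 2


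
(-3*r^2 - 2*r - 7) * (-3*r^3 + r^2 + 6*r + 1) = 9*r^5 + 3*r^4 + r^3 - 22*r^2 - 44*r - 7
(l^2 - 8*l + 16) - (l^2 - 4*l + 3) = 13 - 4*l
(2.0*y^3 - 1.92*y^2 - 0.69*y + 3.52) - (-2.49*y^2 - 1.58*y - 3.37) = 2.0*y^3 + 0.57*y^2 + 0.89*y + 6.89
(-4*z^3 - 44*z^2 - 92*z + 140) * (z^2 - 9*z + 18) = -4*z^5 - 8*z^4 + 232*z^3 + 176*z^2 - 2916*z + 2520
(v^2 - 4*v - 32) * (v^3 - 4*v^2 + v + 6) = v^5 - 8*v^4 - 15*v^3 + 130*v^2 - 56*v - 192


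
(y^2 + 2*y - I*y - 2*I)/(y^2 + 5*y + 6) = (y - I)/(y + 3)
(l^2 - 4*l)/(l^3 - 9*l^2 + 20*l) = 1/(l - 5)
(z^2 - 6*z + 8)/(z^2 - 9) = (z^2 - 6*z + 8)/(z^2 - 9)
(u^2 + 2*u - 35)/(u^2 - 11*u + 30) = (u + 7)/(u - 6)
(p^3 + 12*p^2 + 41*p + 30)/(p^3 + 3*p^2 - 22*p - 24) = (p + 5)/(p - 4)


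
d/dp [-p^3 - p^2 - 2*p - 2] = -3*p^2 - 2*p - 2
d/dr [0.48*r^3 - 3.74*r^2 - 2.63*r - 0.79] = 1.44*r^2 - 7.48*r - 2.63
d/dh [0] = 0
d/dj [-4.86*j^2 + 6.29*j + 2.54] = 6.29 - 9.72*j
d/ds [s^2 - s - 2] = 2*s - 1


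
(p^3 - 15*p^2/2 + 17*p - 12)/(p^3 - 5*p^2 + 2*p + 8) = (p - 3/2)/(p + 1)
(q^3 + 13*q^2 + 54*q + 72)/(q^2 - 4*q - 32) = (q^2 + 9*q + 18)/(q - 8)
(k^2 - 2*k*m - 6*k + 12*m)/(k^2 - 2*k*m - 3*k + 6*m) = (k - 6)/(k - 3)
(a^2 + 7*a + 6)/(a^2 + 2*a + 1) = (a + 6)/(a + 1)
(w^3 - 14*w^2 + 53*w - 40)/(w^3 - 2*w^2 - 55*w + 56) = (w - 5)/(w + 7)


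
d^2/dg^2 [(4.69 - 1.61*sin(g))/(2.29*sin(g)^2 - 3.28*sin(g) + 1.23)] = (8.443001*sin(g)^5 - 86.286284*sin(g)^4 + 61.58726*sin(g)^3 + 156.448754*sin(g)^2 - 200.641413*sin(g) + 61.502378)/(2.29*sin(g)^2 - 3.28*sin(g) + 1.23)^3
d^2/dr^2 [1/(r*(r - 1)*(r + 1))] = (12*r^4 - 6*r^2 + 2)/(r^9 - 3*r^7 + 3*r^5 - r^3)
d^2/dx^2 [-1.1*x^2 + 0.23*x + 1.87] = -2.20000000000000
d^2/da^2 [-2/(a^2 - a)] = 4*(a*(a - 1) - (2*a - 1)^2)/(a^3*(a - 1)^3)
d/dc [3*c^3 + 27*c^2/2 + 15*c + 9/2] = 9*c^2 + 27*c + 15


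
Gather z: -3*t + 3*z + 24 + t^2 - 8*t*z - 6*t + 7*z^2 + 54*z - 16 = t^2 - 9*t + 7*z^2 + z*(57 - 8*t) + 8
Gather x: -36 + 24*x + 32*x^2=32*x^2 + 24*x - 36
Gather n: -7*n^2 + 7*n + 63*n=-7*n^2 + 70*n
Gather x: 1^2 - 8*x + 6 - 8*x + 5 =12 - 16*x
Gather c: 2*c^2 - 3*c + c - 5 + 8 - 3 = 2*c^2 - 2*c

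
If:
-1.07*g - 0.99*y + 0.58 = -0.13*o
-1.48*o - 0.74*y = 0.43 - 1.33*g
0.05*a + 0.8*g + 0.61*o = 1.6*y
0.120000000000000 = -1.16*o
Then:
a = 2.94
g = 0.33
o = -0.10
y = 0.22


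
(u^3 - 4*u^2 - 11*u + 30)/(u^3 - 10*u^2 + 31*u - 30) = (u + 3)/(u - 3)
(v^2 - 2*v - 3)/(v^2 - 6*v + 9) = (v + 1)/(v - 3)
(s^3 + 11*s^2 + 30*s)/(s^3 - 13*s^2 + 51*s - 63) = s*(s^2 + 11*s + 30)/(s^3 - 13*s^2 + 51*s - 63)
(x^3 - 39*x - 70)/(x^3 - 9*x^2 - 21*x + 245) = (x + 2)/(x - 7)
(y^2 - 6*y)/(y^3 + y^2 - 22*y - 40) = y*(y - 6)/(y^3 + y^2 - 22*y - 40)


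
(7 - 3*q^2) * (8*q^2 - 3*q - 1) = -24*q^4 + 9*q^3 + 59*q^2 - 21*q - 7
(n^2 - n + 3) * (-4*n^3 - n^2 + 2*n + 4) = -4*n^5 + 3*n^4 - 9*n^3 - n^2 + 2*n + 12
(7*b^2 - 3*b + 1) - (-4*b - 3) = 7*b^2 + b + 4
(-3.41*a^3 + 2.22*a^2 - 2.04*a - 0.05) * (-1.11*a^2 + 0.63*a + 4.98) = 3.7851*a^5 - 4.6125*a^4 - 13.3188*a^3 + 9.8259*a^2 - 10.1907*a - 0.249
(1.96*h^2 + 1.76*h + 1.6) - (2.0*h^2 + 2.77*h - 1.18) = -0.04*h^2 - 1.01*h + 2.78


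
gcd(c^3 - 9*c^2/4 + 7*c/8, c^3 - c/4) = c^2 - c/2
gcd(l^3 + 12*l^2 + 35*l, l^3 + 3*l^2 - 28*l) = l^2 + 7*l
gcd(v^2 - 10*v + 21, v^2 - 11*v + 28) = v - 7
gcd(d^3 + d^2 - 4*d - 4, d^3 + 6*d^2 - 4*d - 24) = d^2 - 4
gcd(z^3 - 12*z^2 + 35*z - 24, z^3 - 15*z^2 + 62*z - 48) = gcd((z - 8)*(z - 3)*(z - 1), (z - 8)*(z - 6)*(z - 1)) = z^2 - 9*z + 8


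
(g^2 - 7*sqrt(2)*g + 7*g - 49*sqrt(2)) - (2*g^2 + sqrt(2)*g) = -g^2 - 8*sqrt(2)*g + 7*g - 49*sqrt(2)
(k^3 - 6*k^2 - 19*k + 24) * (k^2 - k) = k^5 - 7*k^4 - 13*k^3 + 43*k^2 - 24*k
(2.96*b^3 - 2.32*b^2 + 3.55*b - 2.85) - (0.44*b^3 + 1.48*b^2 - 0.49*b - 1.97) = 2.52*b^3 - 3.8*b^2 + 4.04*b - 0.88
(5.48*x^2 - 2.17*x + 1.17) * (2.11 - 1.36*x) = -7.4528*x^3 + 14.514*x^2 - 6.1699*x + 2.4687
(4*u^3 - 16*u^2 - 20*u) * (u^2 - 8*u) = 4*u^5 - 48*u^4 + 108*u^3 + 160*u^2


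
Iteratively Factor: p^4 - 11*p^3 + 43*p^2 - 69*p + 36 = (p - 4)*(p^3 - 7*p^2 + 15*p - 9) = (p - 4)*(p - 3)*(p^2 - 4*p + 3) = (p - 4)*(p - 3)*(p - 1)*(p - 3)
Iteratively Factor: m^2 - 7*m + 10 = (m - 5)*(m - 2)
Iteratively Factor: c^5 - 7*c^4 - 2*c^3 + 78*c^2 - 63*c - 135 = (c + 1)*(c^4 - 8*c^3 + 6*c^2 + 72*c - 135) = (c + 1)*(c + 3)*(c^3 - 11*c^2 + 39*c - 45) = (c - 5)*(c + 1)*(c + 3)*(c^2 - 6*c + 9) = (c - 5)*(c - 3)*(c + 1)*(c + 3)*(c - 3)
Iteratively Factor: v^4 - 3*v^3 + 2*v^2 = (v)*(v^3 - 3*v^2 + 2*v) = v^2*(v^2 - 3*v + 2) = v^2*(v - 2)*(v - 1)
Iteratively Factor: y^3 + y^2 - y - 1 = (y + 1)*(y^2 - 1) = (y - 1)*(y + 1)*(y + 1)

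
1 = 1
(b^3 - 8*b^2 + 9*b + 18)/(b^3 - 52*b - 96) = (-b^3 + 8*b^2 - 9*b - 18)/(-b^3 + 52*b + 96)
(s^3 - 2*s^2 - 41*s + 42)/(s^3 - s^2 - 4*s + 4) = (s^2 - s - 42)/(s^2 - 4)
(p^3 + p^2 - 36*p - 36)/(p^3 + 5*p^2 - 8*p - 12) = (p - 6)/(p - 2)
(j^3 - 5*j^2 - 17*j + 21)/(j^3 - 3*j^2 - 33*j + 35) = (j + 3)/(j + 5)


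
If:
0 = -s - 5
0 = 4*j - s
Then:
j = -5/4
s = -5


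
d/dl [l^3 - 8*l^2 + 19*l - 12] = 3*l^2 - 16*l + 19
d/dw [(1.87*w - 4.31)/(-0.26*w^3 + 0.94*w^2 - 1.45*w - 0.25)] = (0.9724*w^3 - 5.1196*w^2 + 8.1028*w - 6.717)/(0.0676*w^6 - 0.4888*w^5 + 1.6376*w^4 - 2.596*w^3 + 1.6325*w^2 + 0.725*w + 0.0625)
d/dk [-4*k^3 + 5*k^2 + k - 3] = -12*k^2 + 10*k + 1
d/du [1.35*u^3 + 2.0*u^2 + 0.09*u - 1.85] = 4.05*u^2 + 4.0*u + 0.09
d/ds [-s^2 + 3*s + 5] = 3 - 2*s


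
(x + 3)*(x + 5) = x^2 + 8*x + 15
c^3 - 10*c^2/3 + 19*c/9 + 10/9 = (c - 2)*(c - 5/3)*(c + 1/3)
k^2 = k^2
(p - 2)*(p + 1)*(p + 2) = p^3 + p^2 - 4*p - 4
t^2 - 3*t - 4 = (t - 4)*(t + 1)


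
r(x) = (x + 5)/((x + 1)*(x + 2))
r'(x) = 1/((x + 1)*(x + 2)) - (x + 5)/((x + 1)*(x + 2)^2) - (x + 5)/((x + 1)^2*(x + 2)) = (-x^2 - 10*x - 13)/(x^4 + 6*x^3 + 13*x^2 + 12*x + 4)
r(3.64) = 0.33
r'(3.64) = -0.09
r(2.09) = 0.56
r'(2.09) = -0.24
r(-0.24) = 3.56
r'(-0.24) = -5.96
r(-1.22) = -22.03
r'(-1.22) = -77.71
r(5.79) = 0.20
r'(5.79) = -0.04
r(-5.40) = -0.03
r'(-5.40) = 0.05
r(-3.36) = 0.51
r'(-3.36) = 0.90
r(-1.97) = -104.12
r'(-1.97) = 3329.08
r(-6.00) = -0.05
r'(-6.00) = 0.03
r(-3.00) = 1.00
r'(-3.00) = 2.00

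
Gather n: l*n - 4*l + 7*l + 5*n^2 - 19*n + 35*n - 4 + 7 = 3*l + 5*n^2 + n*(l + 16) + 3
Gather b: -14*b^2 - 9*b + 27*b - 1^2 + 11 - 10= -14*b^2 + 18*b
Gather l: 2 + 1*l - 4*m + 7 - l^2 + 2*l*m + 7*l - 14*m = -l^2 + l*(2*m + 8) - 18*m + 9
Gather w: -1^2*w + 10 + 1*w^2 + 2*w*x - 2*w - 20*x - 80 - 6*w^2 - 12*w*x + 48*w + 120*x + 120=-5*w^2 + w*(45 - 10*x) + 100*x + 50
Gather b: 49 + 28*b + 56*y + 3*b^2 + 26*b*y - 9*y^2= 3*b^2 + b*(26*y + 28) - 9*y^2 + 56*y + 49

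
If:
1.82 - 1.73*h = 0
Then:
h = 1.05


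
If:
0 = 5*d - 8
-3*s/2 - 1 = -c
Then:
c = 3*s/2 + 1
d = 8/5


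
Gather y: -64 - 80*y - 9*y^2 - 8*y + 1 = -9*y^2 - 88*y - 63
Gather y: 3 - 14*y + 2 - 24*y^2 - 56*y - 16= -24*y^2 - 70*y - 11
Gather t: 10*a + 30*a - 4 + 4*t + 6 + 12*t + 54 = 40*a + 16*t + 56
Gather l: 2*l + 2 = 2*l + 2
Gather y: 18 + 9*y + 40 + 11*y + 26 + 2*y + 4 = 22*y + 88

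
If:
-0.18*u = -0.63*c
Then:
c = 0.285714285714286*u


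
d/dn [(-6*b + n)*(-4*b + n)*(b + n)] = 14*b^2 - 18*b*n + 3*n^2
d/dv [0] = 0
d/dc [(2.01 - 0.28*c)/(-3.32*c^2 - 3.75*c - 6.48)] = (-0.9296*c^2 + 13.3464*c + 9.3519)/(11.0224*c^4 + 24.9*c^3 + 57.0897*c^2 + 48.6*c + 41.9904)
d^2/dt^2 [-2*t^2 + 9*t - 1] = -4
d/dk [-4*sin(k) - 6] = -4*cos(k)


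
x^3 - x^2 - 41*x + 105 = (x - 5)*(x - 3)*(x + 7)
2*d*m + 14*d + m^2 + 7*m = (2*d + m)*(m + 7)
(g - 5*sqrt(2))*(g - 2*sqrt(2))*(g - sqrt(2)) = g^3 - 8*sqrt(2)*g^2 + 34*g - 20*sqrt(2)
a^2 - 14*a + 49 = (a - 7)^2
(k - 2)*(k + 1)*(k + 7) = k^3 + 6*k^2 - 9*k - 14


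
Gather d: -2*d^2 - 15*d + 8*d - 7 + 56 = -2*d^2 - 7*d + 49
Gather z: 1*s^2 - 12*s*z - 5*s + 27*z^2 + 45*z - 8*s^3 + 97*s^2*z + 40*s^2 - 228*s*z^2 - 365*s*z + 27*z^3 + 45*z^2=-8*s^3 + 41*s^2 - 5*s + 27*z^3 + z^2*(72 - 228*s) + z*(97*s^2 - 377*s + 45)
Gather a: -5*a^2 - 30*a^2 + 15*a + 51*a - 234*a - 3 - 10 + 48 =-35*a^2 - 168*a + 35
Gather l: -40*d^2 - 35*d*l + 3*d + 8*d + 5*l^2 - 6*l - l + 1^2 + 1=-40*d^2 + 11*d + 5*l^2 + l*(-35*d - 7) + 2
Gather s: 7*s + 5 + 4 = 7*s + 9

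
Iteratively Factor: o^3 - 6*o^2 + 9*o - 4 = (o - 4)*(o^2 - 2*o + 1) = (o - 4)*(o - 1)*(o - 1)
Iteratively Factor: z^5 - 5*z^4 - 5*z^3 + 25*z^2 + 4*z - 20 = (z - 5)*(z^4 - 5*z^2 + 4) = (z - 5)*(z + 2)*(z^3 - 2*z^2 - z + 2) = (z - 5)*(z - 1)*(z + 2)*(z^2 - z - 2) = (z - 5)*(z - 1)*(z + 1)*(z + 2)*(z - 2)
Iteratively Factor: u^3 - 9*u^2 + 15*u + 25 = (u - 5)*(u^2 - 4*u - 5) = (u - 5)*(u + 1)*(u - 5)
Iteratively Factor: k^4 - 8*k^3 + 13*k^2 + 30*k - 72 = (k - 4)*(k^3 - 4*k^2 - 3*k + 18) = (k - 4)*(k - 3)*(k^2 - k - 6) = (k - 4)*(k - 3)^2*(k + 2)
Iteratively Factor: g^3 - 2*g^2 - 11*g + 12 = (g - 4)*(g^2 + 2*g - 3) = (g - 4)*(g + 3)*(g - 1)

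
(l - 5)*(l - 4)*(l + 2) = l^3 - 7*l^2 + 2*l + 40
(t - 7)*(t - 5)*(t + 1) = t^3 - 11*t^2 + 23*t + 35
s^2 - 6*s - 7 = (s - 7)*(s + 1)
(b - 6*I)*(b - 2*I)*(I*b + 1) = I*b^3 + 9*b^2 - 20*I*b - 12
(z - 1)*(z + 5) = z^2 + 4*z - 5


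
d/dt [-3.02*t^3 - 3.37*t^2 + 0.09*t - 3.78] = -9.06*t^2 - 6.74*t + 0.09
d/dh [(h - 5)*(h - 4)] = 2*h - 9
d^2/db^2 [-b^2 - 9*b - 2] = -2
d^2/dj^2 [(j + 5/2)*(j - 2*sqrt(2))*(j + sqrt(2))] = 6*j - 2*sqrt(2) + 5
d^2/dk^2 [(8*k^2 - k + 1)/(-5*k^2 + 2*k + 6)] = 2*(-55*k^3 - 795*k^2 + 120*k - 334)/(125*k^6 - 150*k^5 - 390*k^4 + 352*k^3 + 468*k^2 - 216*k - 216)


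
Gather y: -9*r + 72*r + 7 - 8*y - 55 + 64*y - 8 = 63*r + 56*y - 56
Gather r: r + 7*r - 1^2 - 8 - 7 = 8*r - 16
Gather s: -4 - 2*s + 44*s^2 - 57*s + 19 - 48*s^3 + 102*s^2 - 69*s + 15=-48*s^3 + 146*s^2 - 128*s + 30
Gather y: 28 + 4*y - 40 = 4*y - 12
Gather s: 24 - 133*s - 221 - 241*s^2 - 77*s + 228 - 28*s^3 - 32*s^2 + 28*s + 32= -28*s^3 - 273*s^2 - 182*s + 63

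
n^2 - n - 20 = (n - 5)*(n + 4)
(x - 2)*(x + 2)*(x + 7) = x^3 + 7*x^2 - 4*x - 28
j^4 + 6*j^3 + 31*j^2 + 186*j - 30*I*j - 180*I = (j + 6)*(j - 5*I)*(j - I)*(j + 6*I)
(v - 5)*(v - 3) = v^2 - 8*v + 15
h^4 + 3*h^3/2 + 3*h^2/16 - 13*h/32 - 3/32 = (h - 1/2)*(h + 1/4)*(h + 3/4)*(h + 1)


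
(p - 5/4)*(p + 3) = p^2 + 7*p/4 - 15/4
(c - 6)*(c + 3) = c^2 - 3*c - 18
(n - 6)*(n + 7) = n^2 + n - 42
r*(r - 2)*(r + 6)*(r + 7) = r^4 + 11*r^3 + 16*r^2 - 84*r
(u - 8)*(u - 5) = u^2 - 13*u + 40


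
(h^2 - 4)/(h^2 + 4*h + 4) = (h - 2)/(h + 2)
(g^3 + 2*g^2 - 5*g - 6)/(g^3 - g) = (g^2 + g - 6)/(g*(g - 1))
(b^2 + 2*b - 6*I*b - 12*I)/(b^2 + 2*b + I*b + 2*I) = (b - 6*I)/(b + I)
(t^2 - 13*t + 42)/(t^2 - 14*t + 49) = (t - 6)/(t - 7)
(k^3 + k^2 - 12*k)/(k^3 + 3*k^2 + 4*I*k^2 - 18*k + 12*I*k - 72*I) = k*(k + 4)/(k^2 + 2*k*(3 + 2*I) + 24*I)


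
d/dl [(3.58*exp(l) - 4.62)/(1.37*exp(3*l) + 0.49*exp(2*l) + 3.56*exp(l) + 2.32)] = (-9.8092*exp(3*l) + 17.234*exp(2*l) + 4.5276*exp(l) + 24.7528)*exp(l)/(1.8769*exp(6*l) + 1.3426*exp(5*l) + 9.9945*exp(4*l) + 9.8456*exp(3*l) + 14.9472*exp(2*l) + 16.5184*exp(l) + 5.3824)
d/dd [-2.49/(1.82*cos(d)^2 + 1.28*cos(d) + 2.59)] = -(9.0636*cos(d) + 3.1872)*sin(d)/(1.82*cos(d)^2 + 1.28*cos(d) + 2.59)^2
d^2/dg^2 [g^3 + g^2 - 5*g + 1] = 6*g + 2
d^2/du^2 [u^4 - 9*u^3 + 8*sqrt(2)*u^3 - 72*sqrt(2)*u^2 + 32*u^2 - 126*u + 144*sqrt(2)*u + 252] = 12*u^2 - 54*u + 48*sqrt(2)*u - 144*sqrt(2) + 64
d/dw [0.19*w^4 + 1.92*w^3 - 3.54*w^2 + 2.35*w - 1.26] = 0.76*w^3 + 5.76*w^2 - 7.08*w + 2.35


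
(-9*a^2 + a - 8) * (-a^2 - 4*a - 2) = 9*a^4 + 35*a^3 + 22*a^2 + 30*a + 16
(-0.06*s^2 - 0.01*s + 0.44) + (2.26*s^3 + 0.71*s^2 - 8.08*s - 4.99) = 2.26*s^3 + 0.65*s^2 - 8.09*s - 4.55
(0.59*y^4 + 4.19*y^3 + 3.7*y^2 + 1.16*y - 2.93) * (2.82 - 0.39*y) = -0.2301*y^5 + 0.0296999999999996*y^4 + 10.3728*y^3 + 9.9816*y^2 + 4.4139*y - 8.2626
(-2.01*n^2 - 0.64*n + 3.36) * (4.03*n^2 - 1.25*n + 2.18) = -8.1003*n^4 - 0.0667000000000004*n^3 + 9.959*n^2 - 5.5952*n + 7.3248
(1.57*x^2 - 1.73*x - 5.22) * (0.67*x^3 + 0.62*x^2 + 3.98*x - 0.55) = 1.0519*x^5 - 0.1857*x^4 + 1.6786*x^3 - 10.9853*x^2 - 19.8241*x + 2.871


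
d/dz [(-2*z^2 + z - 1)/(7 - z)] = 2*(z^2 - 14*z + 3)/(z^2 - 14*z + 49)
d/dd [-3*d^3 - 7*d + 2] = -9*d^2 - 7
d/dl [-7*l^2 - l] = -14*l - 1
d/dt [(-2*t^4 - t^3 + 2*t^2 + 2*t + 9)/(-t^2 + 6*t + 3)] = (4*t^5 - 35*t^4 - 36*t^3 + 5*t^2 + 30*t - 48)/(t^4 - 12*t^3 + 30*t^2 + 36*t + 9)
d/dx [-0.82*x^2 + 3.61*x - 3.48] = 3.61 - 1.64*x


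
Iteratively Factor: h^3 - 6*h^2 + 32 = (h - 4)*(h^2 - 2*h - 8) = (h - 4)^2*(h + 2)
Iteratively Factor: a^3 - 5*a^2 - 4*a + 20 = (a - 2)*(a^2 - 3*a - 10) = (a - 2)*(a + 2)*(a - 5)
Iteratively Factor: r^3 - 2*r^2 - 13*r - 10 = (r + 2)*(r^2 - 4*r - 5) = (r + 1)*(r + 2)*(r - 5)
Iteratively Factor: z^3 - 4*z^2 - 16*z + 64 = (z - 4)*(z^2 - 16) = (z - 4)*(z + 4)*(z - 4)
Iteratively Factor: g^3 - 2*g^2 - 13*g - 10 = (g - 5)*(g^2 + 3*g + 2) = (g - 5)*(g + 2)*(g + 1)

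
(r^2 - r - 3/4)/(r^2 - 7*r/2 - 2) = (r - 3/2)/(r - 4)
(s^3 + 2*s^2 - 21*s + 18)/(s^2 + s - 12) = (s^2 + 5*s - 6)/(s + 4)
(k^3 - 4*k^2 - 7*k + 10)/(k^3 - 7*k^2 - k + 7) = (k^2 - 3*k - 10)/(k^2 - 6*k - 7)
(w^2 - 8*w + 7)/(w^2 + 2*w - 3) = (w - 7)/(w + 3)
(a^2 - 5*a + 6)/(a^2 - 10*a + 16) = (a - 3)/(a - 8)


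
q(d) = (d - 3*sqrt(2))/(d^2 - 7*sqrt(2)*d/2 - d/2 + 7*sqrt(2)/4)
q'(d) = (d - 3*sqrt(2))*(-2*d + 1/2 + 7*sqrt(2)/2)/(d^2 - 7*sqrt(2)*d/2 - d/2 + 7*sqrt(2)/4)^2 + 1/(d^2 - 7*sqrt(2)*d/2 - d/2 + 7*sqrt(2)/4)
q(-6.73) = -0.13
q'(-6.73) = -0.02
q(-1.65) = -0.42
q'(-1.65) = -0.19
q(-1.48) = -0.45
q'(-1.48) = -0.22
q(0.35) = -5.64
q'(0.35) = -37.39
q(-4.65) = -0.18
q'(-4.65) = -0.03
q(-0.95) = -0.61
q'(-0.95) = -0.40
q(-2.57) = -0.30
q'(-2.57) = -0.09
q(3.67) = 0.14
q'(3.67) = -0.18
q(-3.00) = -0.26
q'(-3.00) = -0.07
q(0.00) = -1.71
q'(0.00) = -3.37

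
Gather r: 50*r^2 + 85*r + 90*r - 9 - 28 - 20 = 50*r^2 + 175*r - 57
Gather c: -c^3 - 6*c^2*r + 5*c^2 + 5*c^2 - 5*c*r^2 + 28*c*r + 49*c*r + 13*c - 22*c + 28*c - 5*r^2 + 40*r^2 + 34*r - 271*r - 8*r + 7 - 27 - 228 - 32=-c^3 + c^2*(10 - 6*r) + c*(-5*r^2 + 77*r + 19) + 35*r^2 - 245*r - 280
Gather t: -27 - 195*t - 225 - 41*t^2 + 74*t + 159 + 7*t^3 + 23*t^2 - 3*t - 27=7*t^3 - 18*t^2 - 124*t - 120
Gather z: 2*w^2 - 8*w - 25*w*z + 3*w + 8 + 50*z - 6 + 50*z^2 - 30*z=2*w^2 - 5*w + 50*z^2 + z*(20 - 25*w) + 2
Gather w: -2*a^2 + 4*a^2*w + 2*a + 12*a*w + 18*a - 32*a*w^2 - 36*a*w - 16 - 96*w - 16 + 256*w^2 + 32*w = -2*a^2 + 20*a + w^2*(256 - 32*a) + w*(4*a^2 - 24*a - 64) - 32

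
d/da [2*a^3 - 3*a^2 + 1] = 6*a*(a - 1)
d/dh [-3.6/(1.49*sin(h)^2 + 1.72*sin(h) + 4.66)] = (10.728*sin(h) + 6.192)*cos(h)/(1.49*sin(h)^2 + 1.72*sin(h) + 4.66)^2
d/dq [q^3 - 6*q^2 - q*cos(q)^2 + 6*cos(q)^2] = 3*q^2 + q*sin(2*q) - 12*q - 6*sin(2*q) - cos(q)^2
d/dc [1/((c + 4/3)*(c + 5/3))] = 81*(-2*c - 3)/(81*c^4 + 486*c^3 + 1089*c^2 + 1080*c + 400)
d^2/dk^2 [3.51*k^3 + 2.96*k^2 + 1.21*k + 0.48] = 21.06*k + 5.92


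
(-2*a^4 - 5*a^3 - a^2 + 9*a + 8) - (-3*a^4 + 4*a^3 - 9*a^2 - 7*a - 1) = a^4 - 9*a^3 + 8*a^2 + 16*a + 9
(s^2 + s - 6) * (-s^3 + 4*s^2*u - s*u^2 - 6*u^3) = -s^5 + 4*s^4*u - s^4 - s^3*u^2 + 4*s^3*u + 6*s^3 - 6*s^2*u^3 - s^2*u^2 - 24*s^2*u - 6*s*u^3 + 6*s*u^2 + 36*u^3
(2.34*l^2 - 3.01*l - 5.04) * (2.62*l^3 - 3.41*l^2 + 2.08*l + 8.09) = 6.1308*l^5 - 15.8656*l^4 + 1.9265*l^3 + 29.8562*l^2 - 34.8341*l - 40.7736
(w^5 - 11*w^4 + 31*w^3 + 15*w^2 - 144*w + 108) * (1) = w^5 - 11*w^4 + 31*w^3 + 15*w^2 - 144*w + 108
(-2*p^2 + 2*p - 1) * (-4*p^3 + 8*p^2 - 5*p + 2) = 8*p^5 - 24*p^4 + 30*p^3 - 22*p^2 + 9*p - 2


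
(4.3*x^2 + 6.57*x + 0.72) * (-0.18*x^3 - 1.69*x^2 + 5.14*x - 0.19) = -0.774*x^5 - 8.4496*x^4 + 10.8691*x^3 + 31.736*x^2 + 2.4525*x - 0.1368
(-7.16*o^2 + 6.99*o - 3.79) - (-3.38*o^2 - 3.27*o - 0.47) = -3.78*o^2 + 10.26*o - 3.32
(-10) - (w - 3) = -w - 7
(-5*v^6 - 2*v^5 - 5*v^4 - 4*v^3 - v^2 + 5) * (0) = 0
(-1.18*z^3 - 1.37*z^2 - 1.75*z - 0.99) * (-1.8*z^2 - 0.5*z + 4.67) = 2.124*z^5 + 3.056*z^4 - 1.6756*z^3 - 3.7409*z^2 - 7.6775*z - 4.6233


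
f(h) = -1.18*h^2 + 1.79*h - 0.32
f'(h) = 1.79 - 2.36*h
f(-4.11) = -27.61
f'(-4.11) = 11.49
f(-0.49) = -1.48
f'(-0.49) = 2.95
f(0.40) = 0.21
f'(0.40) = 0.85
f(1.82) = -0.97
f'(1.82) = -2.51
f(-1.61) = -6.26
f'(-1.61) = 5.59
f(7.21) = -48.76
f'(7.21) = -15.23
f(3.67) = -9.64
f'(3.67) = -6.87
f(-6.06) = -54.50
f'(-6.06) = 16.09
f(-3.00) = -16.31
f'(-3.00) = 8.87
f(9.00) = -79.79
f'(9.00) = -19.45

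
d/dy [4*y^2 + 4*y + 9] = 8*y + 4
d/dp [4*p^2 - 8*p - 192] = 8*p - 8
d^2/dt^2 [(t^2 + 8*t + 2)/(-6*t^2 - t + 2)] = 4*(-141*t^3 - 126*t^2 - 162*t - 23)/(216*t^6 + 108*t^5 - 198*t^4 - 71*t^3 + 66*t^2 + 12*t - 8)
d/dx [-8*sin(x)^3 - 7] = -24*sin(x)^2*cos(x)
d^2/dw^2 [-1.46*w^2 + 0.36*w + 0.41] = -2.92000000000000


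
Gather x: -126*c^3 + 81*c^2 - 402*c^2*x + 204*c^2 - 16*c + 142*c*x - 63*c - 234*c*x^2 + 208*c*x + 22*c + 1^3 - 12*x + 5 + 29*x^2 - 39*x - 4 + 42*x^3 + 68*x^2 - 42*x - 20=-126*c^3 + 285*c^2 - 57*c + 42*x^3 + x^2*(97 - 234*c) + x*(-402*c^2 + 350*c - 93) - 18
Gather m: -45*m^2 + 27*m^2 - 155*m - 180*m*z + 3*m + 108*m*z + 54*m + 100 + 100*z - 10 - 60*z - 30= -18*m^2 + m*(-72*z - 98) + 40*z + 60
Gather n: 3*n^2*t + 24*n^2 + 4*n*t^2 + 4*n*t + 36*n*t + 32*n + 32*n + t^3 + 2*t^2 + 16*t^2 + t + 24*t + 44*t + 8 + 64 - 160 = n^2*(3*t + 24) + n*(4*t^2 + 40*t + 64) + t^3 + 18*t^2 + 69*t - 88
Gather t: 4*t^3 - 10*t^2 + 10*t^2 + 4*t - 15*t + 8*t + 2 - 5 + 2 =4*t^3 - 3*t - 1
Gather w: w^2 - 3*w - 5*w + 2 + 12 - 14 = w^2 - 8*w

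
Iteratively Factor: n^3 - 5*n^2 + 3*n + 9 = (n - 3)*(n^2 - 2*n - 3) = (n - 3)^2*(n + 1)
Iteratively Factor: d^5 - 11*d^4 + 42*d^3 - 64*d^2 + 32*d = (d - 2)*(d^4 - 9*d^3 + 24*d^2 - 16*d) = (d - 2)*(d - 1)*(d^3 - 8*d^2 + 16*d) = (d - 4)*(d - 2)*(d - 1)*(d^2 - 4*d) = d*(d - 4)*(d - 2)*(d - 1)*(d - 4)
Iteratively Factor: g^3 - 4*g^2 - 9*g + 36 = (g - 4)*(g^2 - 9) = (g - 4)*(g - 3)*(g + 3)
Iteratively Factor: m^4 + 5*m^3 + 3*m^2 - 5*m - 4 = (m + 1)*(m^3 + 4*m^2 - m - 4) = (m - 1)*(m + 1)*(m^2 + 5*m + 4) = (m - 1)*(m + 1)*(m + 4)*(m + 1)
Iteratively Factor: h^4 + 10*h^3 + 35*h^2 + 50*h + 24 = (h + 4)*(h^3 + 6*h^2 + 11*h + 6) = (h + 1)*(h + 4)*(h^2 + 5*h + 6) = (h + 1)*(h + 2)*(h + 4)*(h + 3)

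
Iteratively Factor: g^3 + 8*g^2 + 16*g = (g + 4)*(g^2 + 4*g) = g*(g + 4)*(g + 4)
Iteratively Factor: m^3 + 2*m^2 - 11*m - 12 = (m + 1)*(m^2 + m - 12) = (m + 1)*(m + 4)*(m - 3)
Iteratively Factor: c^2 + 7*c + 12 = (c + 3)*(c + 4)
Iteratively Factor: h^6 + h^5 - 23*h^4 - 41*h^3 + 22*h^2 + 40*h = (h - 1)*(h^5 + 2*h^4 - 21*h^3 - 62*h^2 - 40*h) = (h - 1)*(h + 1)*(h^4 + h^3 - 22*h^2 - 40*h) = (h - 5)*(h - 1)*(h + 1)*(h^3 + 6*h^2 + 8*h) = h*(h - 5)*(h - 1)*(h + 1)*(h^2 + 6*h + 8) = h*(h - 5)*(h - 1)*(h + 1)*(h + 2)*(h + 4)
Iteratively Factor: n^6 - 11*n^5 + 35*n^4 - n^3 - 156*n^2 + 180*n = (n - 3)*(n^5 - 8*n^4 + 11*n^3 + 32*n^2 - 60*n) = (n - 3)^2*(n^4 - 5*n^3 - 4*n^2 + 20*n) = (n - 5)*(n - 3)^2*(n^3 - 4*n) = n*(n - 5)*(n - 3)^2*(n^2 - 4) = n*(n - 5)*(n - 3)^2*(n + 2)*(n - 2)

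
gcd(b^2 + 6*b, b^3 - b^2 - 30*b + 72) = b + 6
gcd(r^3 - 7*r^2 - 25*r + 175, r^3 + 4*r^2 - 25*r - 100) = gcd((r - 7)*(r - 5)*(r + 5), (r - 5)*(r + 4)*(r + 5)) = r^2 - 25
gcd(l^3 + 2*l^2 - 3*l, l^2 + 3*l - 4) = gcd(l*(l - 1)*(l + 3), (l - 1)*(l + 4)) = l - 1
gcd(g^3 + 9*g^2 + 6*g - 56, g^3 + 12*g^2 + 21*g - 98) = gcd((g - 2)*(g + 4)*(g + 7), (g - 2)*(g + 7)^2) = g^2 + 5*g - 14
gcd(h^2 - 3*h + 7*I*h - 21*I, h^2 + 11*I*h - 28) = h + 7*I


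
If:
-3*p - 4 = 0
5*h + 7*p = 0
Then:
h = 28/15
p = -4/3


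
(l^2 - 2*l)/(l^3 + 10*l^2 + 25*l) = (l - 2)/(l^2 + 10*l + 25)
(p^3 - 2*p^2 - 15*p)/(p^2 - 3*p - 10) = p*(p + 3)/(p + 2)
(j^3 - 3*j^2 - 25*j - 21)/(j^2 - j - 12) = (j^2 - 6*j - 7)/(j - 4)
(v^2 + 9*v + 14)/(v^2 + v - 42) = (v + 2)/(v - 6)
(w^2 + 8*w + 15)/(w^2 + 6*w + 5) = (w + 3)/(w + 1)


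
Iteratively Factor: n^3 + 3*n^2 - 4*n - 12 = (n + 3)*(n^2 - 4) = (n - 2)*(n + 3)*(n + 2)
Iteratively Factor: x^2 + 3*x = (x + 3)*(x)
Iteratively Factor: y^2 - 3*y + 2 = (y - 1)*(y - 2)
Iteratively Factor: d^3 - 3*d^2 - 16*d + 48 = (d - 4)*(d^2 + d - 12) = (d - 4)*(d + 4)*(d - 3)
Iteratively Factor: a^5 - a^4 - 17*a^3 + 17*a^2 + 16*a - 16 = (a + 1)*(a^4 - 2*a^3 - 15*a^2 + 32*a - 16) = (a - 1)*(a + 1)*(a^3 - a^2 - 16*a + 16) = (a - 1)^2*(a + 1)*(a^2 - 16) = (a - 4)*(a - 1)^2*(a + 1)*(a + 4)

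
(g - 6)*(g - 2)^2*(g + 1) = g^4 - 9*g^3 + 18*g^2 + 4*g - 24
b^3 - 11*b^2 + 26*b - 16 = (b - 8)*(b - 2)*(b - 1)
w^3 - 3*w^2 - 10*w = w*(w - 5)*(w + 2)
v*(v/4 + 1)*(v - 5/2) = v^3/4 + 3*v^2/8 - 5*v/2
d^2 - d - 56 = (d - 8)*(d + 7)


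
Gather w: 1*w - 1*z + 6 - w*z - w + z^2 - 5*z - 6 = -w*z + z^2 - 6*z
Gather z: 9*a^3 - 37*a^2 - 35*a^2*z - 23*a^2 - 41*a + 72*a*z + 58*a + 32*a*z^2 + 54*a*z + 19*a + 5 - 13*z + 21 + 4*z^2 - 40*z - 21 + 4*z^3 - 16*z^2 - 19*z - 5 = 9*a^3 - 60*a^2 + 36*a + 4*z^3 + z^2*(32*a - 12) + z*(-35*a^2 + 126*a - 72)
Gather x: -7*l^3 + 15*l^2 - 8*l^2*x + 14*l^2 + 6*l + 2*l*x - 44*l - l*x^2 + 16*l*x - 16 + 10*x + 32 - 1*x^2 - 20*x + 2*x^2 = -7*l^3 + 29*l^2 - 38*l + x^2*(1 - l) + x*(-8*l^2 + 18*l - 10) + 16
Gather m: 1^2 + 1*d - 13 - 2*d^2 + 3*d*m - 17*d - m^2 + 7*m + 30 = -2*d^2 - 16*d - m^2 + m*(3*d + 7) + 18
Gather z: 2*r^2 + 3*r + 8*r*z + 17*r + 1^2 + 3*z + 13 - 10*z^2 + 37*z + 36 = 2*r^2 + 20*r - 10*z^2 + z*(8*r + 40) + 50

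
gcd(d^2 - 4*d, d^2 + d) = d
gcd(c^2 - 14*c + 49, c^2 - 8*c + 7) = c - 7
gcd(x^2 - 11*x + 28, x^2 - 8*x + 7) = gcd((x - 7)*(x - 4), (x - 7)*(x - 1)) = x - 7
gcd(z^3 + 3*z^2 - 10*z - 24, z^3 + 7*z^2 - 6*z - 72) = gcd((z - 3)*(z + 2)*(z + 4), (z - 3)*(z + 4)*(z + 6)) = z^2 + z - 12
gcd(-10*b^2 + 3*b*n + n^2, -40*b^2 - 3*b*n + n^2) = 5*b + n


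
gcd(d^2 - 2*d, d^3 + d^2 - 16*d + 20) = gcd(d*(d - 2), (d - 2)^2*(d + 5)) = d - 2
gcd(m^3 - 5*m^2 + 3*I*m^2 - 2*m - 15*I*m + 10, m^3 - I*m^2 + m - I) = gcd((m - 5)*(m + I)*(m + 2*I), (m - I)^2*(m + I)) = m + I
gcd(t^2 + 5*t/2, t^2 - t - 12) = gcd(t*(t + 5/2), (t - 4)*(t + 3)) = 1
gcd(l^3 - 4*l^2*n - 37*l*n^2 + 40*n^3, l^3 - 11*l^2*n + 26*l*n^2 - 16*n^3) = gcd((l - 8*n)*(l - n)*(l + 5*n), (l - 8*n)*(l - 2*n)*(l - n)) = l^2 - 9*l*n + 8*n^2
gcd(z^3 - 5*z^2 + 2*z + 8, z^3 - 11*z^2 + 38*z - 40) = z^2 - 6*z + 8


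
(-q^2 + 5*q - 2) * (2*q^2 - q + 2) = -2*q^4 + 11*q^3 - 11*q^2 + 12*q - 4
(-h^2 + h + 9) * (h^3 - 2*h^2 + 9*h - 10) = -h^5 + 3*h^4 - 2*h^3 + h^2 + 71*h - 90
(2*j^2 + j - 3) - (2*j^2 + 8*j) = -7*j - 3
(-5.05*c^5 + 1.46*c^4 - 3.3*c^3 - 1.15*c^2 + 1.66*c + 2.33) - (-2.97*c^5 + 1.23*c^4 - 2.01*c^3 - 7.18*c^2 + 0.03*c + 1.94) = -2.08*c^5 + 0.23*c^4 - 1.29*c^3 + 6.03*c^2 + 1.63*c + 0.39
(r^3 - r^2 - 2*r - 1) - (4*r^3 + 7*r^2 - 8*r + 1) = -3*r^3 - 8*r^2 + 6*r - 2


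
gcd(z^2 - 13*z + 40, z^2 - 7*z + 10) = z - 5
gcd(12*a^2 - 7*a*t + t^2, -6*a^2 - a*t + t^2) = -3*a + t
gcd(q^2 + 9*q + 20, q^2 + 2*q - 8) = q + 4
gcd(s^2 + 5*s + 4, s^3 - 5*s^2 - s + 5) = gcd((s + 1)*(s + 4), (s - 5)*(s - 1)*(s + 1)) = s + 1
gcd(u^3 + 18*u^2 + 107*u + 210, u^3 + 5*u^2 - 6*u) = u + 6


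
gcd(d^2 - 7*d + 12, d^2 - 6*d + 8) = d - 4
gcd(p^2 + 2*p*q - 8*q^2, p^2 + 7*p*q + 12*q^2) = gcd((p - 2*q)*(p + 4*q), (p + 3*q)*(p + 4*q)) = p + 4*q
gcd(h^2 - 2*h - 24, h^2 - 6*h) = h - 6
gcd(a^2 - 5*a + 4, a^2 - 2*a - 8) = a - 4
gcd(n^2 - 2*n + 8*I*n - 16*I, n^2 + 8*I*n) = n + 8*I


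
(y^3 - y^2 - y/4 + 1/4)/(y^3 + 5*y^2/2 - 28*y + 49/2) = (4*y^2 - 1)/(2*(2*y^2 + 7*y - 49))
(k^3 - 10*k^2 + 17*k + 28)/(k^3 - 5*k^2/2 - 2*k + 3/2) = 2*(k^2 - 11*k + 28)/(2*k^2 - 7*k + 3)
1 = 1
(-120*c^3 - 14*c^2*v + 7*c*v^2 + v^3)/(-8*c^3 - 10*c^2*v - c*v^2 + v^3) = (30*c^2 + 11*c*v + v^2)/(2*c^2 + 3*c*v + v^2)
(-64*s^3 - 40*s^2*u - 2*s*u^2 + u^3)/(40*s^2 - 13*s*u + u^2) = (-8*s^2 - 6*s*u - u^2)/(5*s - u)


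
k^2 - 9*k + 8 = (k - 8)*(k - 1)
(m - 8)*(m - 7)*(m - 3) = m^3 - 18*m^2 + 101*m - 168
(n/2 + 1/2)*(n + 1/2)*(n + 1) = n^3/2 + 5*n^2/4 + n + 1/4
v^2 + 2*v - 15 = (v - 3)*(v + 5)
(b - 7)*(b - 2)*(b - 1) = b^3 - 10*b^2 + 23*b - 14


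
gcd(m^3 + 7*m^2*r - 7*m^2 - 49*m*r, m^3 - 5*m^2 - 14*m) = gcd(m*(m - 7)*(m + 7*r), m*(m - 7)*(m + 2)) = m^2 - 7*m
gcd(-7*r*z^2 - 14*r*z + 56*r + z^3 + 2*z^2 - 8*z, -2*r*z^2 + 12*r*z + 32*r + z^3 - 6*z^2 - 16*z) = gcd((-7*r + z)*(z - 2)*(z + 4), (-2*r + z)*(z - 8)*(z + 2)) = 1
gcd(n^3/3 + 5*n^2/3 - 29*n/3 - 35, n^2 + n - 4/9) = 1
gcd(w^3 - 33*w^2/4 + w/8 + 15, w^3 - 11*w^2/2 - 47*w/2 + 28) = w - 8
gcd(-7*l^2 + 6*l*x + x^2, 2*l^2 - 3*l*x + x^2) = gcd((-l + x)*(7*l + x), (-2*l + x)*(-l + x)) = -l + x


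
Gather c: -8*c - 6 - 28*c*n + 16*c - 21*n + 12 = c*(8 - 28*n) - 21*n + 6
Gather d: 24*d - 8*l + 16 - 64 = 24*d - 8*l - 48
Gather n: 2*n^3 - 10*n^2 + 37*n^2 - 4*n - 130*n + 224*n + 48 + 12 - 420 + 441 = 2*n^3 + 27*n^2 + 90*n + 81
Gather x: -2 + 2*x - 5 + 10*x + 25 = 12*x + 18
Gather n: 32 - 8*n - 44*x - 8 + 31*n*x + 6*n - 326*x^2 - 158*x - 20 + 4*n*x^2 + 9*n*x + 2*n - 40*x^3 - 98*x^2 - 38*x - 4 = n*(4*x^2 + 40*x) - 40*x^3 - 424*x^2 - 240*x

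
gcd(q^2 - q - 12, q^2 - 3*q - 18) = q + 3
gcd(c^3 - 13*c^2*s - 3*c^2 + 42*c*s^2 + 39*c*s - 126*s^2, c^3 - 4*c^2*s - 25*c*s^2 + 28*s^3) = -c + 7*s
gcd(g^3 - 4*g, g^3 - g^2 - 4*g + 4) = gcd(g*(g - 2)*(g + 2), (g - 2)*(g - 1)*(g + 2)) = g^2 - 4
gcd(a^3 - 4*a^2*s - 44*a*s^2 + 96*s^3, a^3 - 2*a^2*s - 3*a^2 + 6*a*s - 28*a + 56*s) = -a + 2*s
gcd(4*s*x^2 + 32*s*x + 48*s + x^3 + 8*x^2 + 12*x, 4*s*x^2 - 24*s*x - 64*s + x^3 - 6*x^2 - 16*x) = 4*s*x + 8*s + x^2 + 2*x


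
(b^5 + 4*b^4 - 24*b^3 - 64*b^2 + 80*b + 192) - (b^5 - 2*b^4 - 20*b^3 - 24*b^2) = 6*b^4 - 4*b^3 - 40*b^2 + 80*b + 192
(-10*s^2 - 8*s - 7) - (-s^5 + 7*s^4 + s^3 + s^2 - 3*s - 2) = s^5 - 7*s^4 - s^3 - 11*s^2 - 5*s - 5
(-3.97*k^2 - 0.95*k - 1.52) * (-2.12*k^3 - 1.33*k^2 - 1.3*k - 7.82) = 8.4164*k^5 + 7.2941*k^4 + 9.6469*k^3 + 34.302*k^2 + 9.405*k + 11.8864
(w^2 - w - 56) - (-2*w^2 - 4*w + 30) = 3*w^2 + 3*w - 86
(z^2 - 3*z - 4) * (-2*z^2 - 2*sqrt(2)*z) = -2*z^4 - 2*sqrt(2)*z^3 + 6*z^3 + 8*z^2 + 6*sqrt(2)*z^2 + 8*sqrt(2)*z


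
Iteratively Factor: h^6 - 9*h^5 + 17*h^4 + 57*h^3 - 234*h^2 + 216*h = (h - 3)*(h^5 - 6*h^4 - h^3 + 54*h^2 - 72*h) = (h - 3)*(h + 3)*(h^4 - 9*h^3 + 26*h^2 - 24*h) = h*(h - 3)*(h + 3)*(h^3 - 9*h^2 + 26*h - 24) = h*(h - 3)*(h - 2)*(h + 3)*(h^2 - 7*h + 12) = h*(h - 4)*(h - 3)*(h - 2)*(h + 3)*(h - 3)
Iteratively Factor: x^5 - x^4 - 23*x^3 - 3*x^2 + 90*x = (x - 5)*(x^4 + 4*x^3 - 3*x^2 - 18*x) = (x - 5)*(x + 3)*(x^3 + x^2 - 6*x) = (x - 5)*(x + 3)^2*(x^2 - 2*x) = x*(x - 5)*(x + 3)^2*(x - 2)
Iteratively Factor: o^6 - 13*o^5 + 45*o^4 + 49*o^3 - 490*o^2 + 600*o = (o - 2)*(o^5 - 11*o^4 + 23*o^3 + 95*o^2 - 300*o) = (o - 5)*(o - 2)*(o^4 - 6*o^3 - 7*o^2 + 60*o) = (o - 5)*(o - 2)*(o + 3)*(o^3 - 9*o^2 + 20*o) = (o - 5)^2*(o - 2)*(o + 3)*(o^2 - 4*o) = o*(o - 5)^2*(o - 2)*(o + 3)*(o - 4)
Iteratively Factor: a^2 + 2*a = (a)*(a + 2)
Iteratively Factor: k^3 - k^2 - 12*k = (k + 3)*(k^2 - 4*k) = k*(k + 3)*(k - 4)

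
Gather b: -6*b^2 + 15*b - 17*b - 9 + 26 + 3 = -6*b^2 - 2*b + 20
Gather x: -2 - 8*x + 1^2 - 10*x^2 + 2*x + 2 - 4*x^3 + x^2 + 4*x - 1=-4*x^3 - 9*x^2 - 2*x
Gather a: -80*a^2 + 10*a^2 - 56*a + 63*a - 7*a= -70*a^2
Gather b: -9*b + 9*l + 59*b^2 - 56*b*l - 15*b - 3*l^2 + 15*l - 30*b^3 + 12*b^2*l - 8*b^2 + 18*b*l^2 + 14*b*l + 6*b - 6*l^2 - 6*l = -30*b^3 + b^2*(12*l + 51) + b*(18*l^2 - 42*l - 18) - 9*l^2 + 18*l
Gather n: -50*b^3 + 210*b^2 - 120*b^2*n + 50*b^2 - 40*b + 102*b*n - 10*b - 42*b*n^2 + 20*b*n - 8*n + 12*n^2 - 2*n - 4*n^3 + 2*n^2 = -50*b^3 + 260*b^2 - 50*b - 4*n^3 + n^2*(14 - 42*b) + n*(-120*b^2 + 122*b - 10)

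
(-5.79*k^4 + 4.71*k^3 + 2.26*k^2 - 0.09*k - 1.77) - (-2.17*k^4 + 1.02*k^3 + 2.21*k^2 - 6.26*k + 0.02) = -3.62*k^4 + 3.69*k^3 + 0.0499999999999998*k^2 + 6.17*k - 1.79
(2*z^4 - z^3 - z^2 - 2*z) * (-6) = -12*z^4 + 6*z^3 + 6*z^2 + 12*z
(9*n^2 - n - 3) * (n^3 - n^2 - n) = 9*n^5 - 10*n^4 - 11*n^3 + 4*n^2 + 3*n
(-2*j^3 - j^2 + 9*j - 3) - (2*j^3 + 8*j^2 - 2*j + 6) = -4*j^3 - 9*j^2 + 11*j - 9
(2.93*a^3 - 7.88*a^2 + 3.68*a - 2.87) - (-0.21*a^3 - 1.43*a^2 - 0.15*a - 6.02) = 3.14*a^3 - 6.45*a^2 + 3.83*a + 3.15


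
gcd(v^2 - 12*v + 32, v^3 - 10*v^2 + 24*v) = v - 4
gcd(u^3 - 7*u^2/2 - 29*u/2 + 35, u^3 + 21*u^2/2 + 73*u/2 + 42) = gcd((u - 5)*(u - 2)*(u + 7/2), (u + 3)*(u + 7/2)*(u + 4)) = u + 7/2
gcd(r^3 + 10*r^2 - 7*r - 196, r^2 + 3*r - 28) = r^2 + 3*r - 28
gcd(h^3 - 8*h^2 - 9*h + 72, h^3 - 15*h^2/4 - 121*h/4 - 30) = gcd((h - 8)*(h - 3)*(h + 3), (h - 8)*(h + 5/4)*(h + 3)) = h^2 - 5*h - 24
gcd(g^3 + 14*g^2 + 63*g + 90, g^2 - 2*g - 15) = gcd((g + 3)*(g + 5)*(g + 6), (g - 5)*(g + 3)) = g + 3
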